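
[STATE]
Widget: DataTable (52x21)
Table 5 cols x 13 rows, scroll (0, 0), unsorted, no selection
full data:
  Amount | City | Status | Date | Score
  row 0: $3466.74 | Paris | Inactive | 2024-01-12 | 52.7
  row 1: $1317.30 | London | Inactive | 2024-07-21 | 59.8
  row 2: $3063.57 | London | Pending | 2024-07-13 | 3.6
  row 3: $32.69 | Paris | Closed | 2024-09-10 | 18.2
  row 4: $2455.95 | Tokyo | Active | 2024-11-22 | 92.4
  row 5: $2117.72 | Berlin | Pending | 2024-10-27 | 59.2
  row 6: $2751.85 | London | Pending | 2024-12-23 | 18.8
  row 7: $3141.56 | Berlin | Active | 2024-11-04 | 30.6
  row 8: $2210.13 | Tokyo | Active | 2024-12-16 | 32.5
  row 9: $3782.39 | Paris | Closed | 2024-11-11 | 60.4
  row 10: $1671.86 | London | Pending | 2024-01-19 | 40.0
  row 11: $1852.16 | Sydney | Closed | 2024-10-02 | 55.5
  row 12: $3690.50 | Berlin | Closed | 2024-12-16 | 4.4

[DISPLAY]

Amount  │City  │Status  │Date      │Score           
────────┼──────┼────────┼──────────┼─────           
$3466.74│Paris │Inactive│2024-01-12│52.7            
$1317.30│London│Inactive│2024-07-21│59.8            
$3063.57│London│Pending │2024-07-13│3.6             
$32.69  │Paris │Closed  │2024-09-10│18.2            
$2455.95│Tokyo │Active  │2024-11-22│92.4            
$2117.72│Berlin│Pending │2024-10-27│59.2            
$2751.85│London│Pending │2024-12-23│18.8            
$3141.56│Berlin│Active  │2024-11-04│30.6            
$2210.13│Tokyo │Active  │2024-12-16│32.5            
$3782.39│Paris │Closed  │2024-11-11│60.4            
$1671.86│London│Pending │2024-01-19│40.0            
$1852.16│Sydney│Closed  │2024-10-02│55.5            
$3690.50│Berlin│Closed  │2024-12-16│4.4             
                                                    
                                                    
                                                    
                                                    
                                                    
                                                    


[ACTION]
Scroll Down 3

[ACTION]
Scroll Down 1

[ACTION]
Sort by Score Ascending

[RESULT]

Amount  │City  │Status  │Date      │Scor▲           
────────┼──────┼────────┼──────────┼─────           
$3063.57│London│Pending │2024-07-13│3.6             
$3690.50│Berlin│Closed  │2024-12-16│4.4             
$32.69  │Paris │Closed  │2024-09-10│18.2            
$2751.85│London│Pending │2024-12-23│18.8            
$3141.56│Berlin│Active  │2024-11-04│30.6            
$2210.13│Tokyo │Active  │2024-12-16│32.5            
$1671.86│London│Pending │2024-01-19│40.0            
$3466.74│Paris │Inactive│2024-01-12│52.7            
$1852.16│Sydney│Closed  │2024-10-02│55.5            
$2117.72│Berlin│Pending │2024-10-27│59.2            
$1317.30│London│Inactive│2024-07-21│59.8            
$3782.39│Paris │Closed  │2024-11-11│60.4            
$2455.95│Tokyo │Active  │2024-11-22│92.4            
                                                    
                                                    
                                                    
                                                    
                                                    
                                                    


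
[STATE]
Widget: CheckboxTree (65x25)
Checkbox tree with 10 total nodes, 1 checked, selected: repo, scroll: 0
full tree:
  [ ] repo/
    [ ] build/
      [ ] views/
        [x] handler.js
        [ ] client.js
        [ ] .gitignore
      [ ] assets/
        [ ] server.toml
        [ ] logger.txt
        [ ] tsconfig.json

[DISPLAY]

>[-] repo/                                                       
   [-] build/                                                    
     [-] views/                                                  
       [x] handler.js                                            
       [ ] client.js                                             
       [ ] .gitignore                                            
     [ ] assets/                                                 
       [ ] server.toml                                           
       [ ] logger.txt                                            
       [ ] tsconfig.json                                         
                                                                 
                                                                 
                                                                 
                                                                 
                                                                 
                                                                 
                                                                 
                                                                 
                                                                 
                                                                 
                                                                 
                                                                 
                                                                 
                                                                 
                                                                 


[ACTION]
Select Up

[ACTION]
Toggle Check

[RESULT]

>[x] repo/                                                       
   [x] build/                                                    
     [x] views/                                                  
       [x] handler.js                                            
       [x] client.js                                             
       [x] .gitignore                                            
     [x] assets/                                                 
       [x] server.toml                                           
       [x] logger.txt                                            
       [x] tsconfig.json                                         
                                                                 
                                                                 
                                                                 
                                                                 
                                                                 
                                                                 
                                                                 
                                                                 
                                                                 
                                                                 
                                                                 
                                                                 
                                                                 
                                                                 
                                                                 


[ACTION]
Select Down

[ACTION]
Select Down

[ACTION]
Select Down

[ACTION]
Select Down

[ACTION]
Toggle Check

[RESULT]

 [-] repo/                                                       
   [-] build/                                                    
     [-] views/                                                  
       [x] handler.js                                            
>      [ ] client.js                                             
       [x] .gitignore                                            
     [x] assets/                                                 
       [x] server.toml                                           
       [x] logger.txt                                            
       [x] tsconfig.json                                         
                                                                 
                                                                 
                                                                 
                                                                 
                                                                 
                                                                 
                                                                 
                                                                 
                                                                 
                                                                 
                                                                 
                                                                 
                                                                 
                                                                 
                                                                 


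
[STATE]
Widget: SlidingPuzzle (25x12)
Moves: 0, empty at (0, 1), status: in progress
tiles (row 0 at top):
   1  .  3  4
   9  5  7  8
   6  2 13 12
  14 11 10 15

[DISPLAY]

┌────┬────┬────┬────┐    
│  1 │    │  3 │  4 │    
├────┼────┼────┼────┤    
│  9 │  5 │  7 │  8 │    
├────┼────┼────┼────┤    
│  6 │  2 │ 13 │ 12 │    
├────┼────┼────┼────┤    
│ 14 │ 11 │ 10 │ 15 │    
└────┴────┴────┴────┘    
Moves: 0                 
                         
                         


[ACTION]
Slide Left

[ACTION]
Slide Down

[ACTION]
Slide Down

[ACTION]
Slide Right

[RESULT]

┌────┬────┬────┬────┐    
│  1 │    │  3 │  4 │    
├────┼────┼────┼────┤    
│  9 │  5 │  7 │  8 │    
├────┼────┼────┼────┤    
│  6 │  2 │ 13 │ 12 │    
├────┼────┼────┼────┤    
│ 14 │ 11 │ 10 │ 15 │    
└────┴────┴────┴────┘    
Moves: 2                 
                         
                         


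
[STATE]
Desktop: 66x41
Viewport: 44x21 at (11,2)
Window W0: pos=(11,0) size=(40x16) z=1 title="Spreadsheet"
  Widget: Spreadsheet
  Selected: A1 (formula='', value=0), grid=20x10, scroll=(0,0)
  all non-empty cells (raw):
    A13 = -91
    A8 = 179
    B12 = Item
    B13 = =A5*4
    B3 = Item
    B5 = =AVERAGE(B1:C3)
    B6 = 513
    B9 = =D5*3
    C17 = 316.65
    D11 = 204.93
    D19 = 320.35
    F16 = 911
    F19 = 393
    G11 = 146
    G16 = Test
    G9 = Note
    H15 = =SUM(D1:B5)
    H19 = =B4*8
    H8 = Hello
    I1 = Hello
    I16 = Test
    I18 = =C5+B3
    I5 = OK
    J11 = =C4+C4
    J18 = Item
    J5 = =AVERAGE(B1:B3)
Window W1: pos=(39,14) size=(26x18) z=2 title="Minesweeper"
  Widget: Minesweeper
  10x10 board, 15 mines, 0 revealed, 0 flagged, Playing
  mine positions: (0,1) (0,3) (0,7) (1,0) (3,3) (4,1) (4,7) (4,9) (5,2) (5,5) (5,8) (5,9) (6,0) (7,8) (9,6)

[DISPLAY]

┠──────────────────────────────────────┨    
┃A1:                                   ┃    
┃       A       B       C       D      ┃    
┃--------------------------------------┃    
┃  1      [0]       0       0       0  ┃    
┃  2        0       0       0       0  ┃    
┃  3        0Item           0       0  ┃    
┃  4        0       0       0       0  ┃    
┃  5        0       0       0       0  ┃    
┃  6        0     513       0       0  ┃    
┃  7        0       0       0       0  ┃    
┃  8      179       0       0       0  ┃    
┃  9        0       0       ┏━━━━━━━━━━━━━━━
┗━━━━━━━━━━━━━━━━━━━━━━━━━━━┃ Minesweeper   
                            ┠───────────────
                            ┃■■■■■■■■■■     
                            ┃■■■■■■■■■■     
                            ┃■■■■■■■■■■     
                            ┃■■■■■■■■■■     
                            ┃■■■■■■■■■■     
                            ┃■■■■■■■■■■     


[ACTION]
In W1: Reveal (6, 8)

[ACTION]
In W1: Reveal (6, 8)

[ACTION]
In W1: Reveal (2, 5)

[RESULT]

┠──────────────────────────────────────┨    
┃A1:                                   ┃    
┃       A       B       C       D      ┃    
┃--------------------------------------┃    
┃  1      [0]       0       0       0  ┃    
┃  2        0       0       0       0  ┃    
┃  3        0Item           0       0  ┃    
┃  4        0       0       0       0  ┃    
┃  5        0       0       0       0  ┃    
┃  6        0     513       0       0  ┃    
┃  7        0       0       0       0  ┃    
┃  8      179       0       0       0  ┃    
┃  9        0       0       ┏━━━━━━━━━━━━━━━
┗━━━━━━━━━━━━━━━━━━━━━━━━━━━┃ Minesweeper   
                            ┠───────────────
                            ┃■■■■1 1■1      
                            ┃■■■■1 111      
                            ┃■■■■1          
                            ┃■■■■1 1121     
                            ┃■■■■212■■■     
                            ┃■■■■■■■■■■     


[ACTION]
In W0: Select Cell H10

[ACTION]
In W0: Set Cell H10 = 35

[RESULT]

┠──────────────────────────────────────┨    
┃H10: 35                               ┃    
┃       A       B       C       D      ┃    
┃--------------------------------------┃    
┃  1        0       0       0       0  ┃    
┃  2        0       0       0       0  ┃    
┃  3        0Item           0       0  ┃    
┃  4        0       0       0       0  ┃    
┃  5        0       0       0       0  ┃    
┃  6        0     513       0       0  ┃    
┃  7        0       0       0       0  ┃    
┃  8      179       0       0       0  ┃    
┃  9        0       0       ┏━━━━━━━━━━━━━━━
┗━━━━━━━━━━━━━━━━━━━━━━━━━━━┃ Minesweeper   
                            ┠───────────────
                            ┃■■■■1 1■1      
                            ┃■■■■1 111      
                            ┃■■■■1          
                            ┃■■■■1 1121     
                            ┃■■■■212■■■     
                            ┃■■■■■■■■■■     


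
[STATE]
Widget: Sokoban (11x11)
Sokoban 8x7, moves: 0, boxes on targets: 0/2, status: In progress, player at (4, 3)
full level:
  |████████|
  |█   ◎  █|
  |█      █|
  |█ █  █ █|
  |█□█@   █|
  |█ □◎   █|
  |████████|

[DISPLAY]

████████   
█   ◎  █   
█      █   
█ █  █ █   
█□█@   █   
█ □◎   █   
████████   
Moves: 0  0
           
           
           


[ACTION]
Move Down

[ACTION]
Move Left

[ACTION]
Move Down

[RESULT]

████████   
█   ◎  █   
█      █   
█ █  █ █   
█□█    █   
█□@◎   █   
████████   
Moves: 2  0
           
           
           


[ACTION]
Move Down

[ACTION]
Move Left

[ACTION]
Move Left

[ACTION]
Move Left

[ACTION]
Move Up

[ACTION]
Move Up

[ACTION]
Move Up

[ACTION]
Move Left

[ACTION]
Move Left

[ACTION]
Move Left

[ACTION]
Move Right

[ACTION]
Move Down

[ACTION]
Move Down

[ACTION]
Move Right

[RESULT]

████████   
█   ◎  █   
█      █   
█ █  █ █   
█□█    █   
█□ ◎@  █   
████████   
Moves: 4  0
           
           
           


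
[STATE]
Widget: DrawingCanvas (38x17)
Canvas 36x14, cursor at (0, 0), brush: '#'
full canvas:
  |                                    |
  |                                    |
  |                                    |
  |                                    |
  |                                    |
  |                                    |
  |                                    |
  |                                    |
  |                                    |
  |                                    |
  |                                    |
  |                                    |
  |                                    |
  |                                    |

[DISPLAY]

+                                     
                                      
                                      
                                      
                                      
                                      
                                      
                                      
                                      
                                      
                                      
                                      
                                      
                                      
                                      
                                      
                                      


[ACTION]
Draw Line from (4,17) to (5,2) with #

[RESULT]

+                                     
                                      
                                      
                                      
          ########                    
  ########                            
                                      
                                      
                                      
                                      
                                      
                                      
                                      
                                      
                                      
                                      
                                      


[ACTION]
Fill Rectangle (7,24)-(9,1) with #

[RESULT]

+                                     
                                      
                                      
                                      
          ########                    
  ########                            
                                      
 ########################             
 ########################             
 ########################             
                                      
                                      
                                      
                                      
                                      
                                      
                                      


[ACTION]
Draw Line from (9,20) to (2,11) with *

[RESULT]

+                                     
                                      
           *                          
            *                         
          ###**###                    
  ########     *                      
                *                     
 ################**######             
 ##################*#####             
 ###################*####             
                                      
                                      
                                      
                                      
                                      
                                      
                                      


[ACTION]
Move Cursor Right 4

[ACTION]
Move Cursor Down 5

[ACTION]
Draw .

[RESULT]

                                      
                                      
           *                          
            *                         
          ###**###                    
  ##.#####     *                      
                *                     
 ################**######             
 ##################*#####             
 ###################*####             
                                      
                                      
                                      
                                      
                                      
                                      
                                      


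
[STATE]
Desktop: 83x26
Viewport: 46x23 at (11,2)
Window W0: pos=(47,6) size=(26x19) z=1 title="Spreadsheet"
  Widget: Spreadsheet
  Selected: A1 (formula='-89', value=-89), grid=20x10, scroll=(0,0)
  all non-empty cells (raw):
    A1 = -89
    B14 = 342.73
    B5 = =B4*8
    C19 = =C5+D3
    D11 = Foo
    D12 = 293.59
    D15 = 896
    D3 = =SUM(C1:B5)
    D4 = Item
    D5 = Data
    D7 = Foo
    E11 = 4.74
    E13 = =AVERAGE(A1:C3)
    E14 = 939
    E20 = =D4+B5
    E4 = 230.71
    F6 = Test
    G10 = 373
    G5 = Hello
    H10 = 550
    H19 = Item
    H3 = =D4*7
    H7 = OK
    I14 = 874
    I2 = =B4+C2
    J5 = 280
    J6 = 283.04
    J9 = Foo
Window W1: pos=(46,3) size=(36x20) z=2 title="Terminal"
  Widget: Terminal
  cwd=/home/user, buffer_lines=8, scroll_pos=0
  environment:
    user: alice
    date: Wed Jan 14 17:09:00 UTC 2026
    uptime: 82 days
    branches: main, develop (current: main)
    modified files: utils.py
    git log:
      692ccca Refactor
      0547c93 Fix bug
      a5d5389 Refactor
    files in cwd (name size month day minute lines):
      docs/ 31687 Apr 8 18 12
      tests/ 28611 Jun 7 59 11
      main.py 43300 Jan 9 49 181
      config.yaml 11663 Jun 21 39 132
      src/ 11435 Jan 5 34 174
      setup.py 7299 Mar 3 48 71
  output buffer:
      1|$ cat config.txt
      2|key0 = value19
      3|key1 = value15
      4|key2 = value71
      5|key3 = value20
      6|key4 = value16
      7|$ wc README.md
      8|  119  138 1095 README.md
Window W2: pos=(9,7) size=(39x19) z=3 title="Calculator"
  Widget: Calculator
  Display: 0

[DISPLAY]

                                              
                                   ┏━━━━━━━━━━
                                   ┃ Terminal 
                                   ┠──────────
                                   ┃$ cat conf
━━━━━━━━━━━━━━━━━━━━━━━━━━━━━━━━━━━━┓ey0 = val
Calculator                          ┃ey1 = val
────────────────────────────────────┨ey2 = val
                                   0┃ey3 = val
───┬───┬───┬───┐                    ┃ey4 = val
 7 │ 8 │ 9 │ ÷ │                    ┃ wc READM
───┼───┼───┼───┤                    ┃ 119  138
 4 │ 5 │ 6 │ × │                    ┃ █       
───┼───┼───┼───┤                    ┃         
 1 │ 2 │ 3 │ - │                    ┃         
───┼───┼───┼───┤                    ┃         
 0 │ . │ = │ + │                    ┃         
───┼───┼───┼───┤                    ┃         
 C │ MC│ MR│ M+│                    ┃         
───┴───┴───┴───┘                    ┃         
                                    ┃━━━━━━━━━
                                    ┃ 12      
                                    ┃━━━━━━━━━


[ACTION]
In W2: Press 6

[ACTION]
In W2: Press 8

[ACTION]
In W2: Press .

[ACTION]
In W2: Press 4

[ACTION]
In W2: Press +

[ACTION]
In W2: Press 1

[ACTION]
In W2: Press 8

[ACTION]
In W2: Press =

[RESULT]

                                              
                                   ┏━━━━━━━━━━
                                   ┃ Terminal 
                                   ┠──────────
                                   ┃$ cat conf
━━━━━━━━━━━━━━━━━━━━━━━━━━━━━━━━━━━━┓ey0 = val
Calculator                          ┃ey1 = val
────────────────────────────────────┨ey2 = val
                                86.4┃ey3 = val
───┬───┬───┬───┐                    ┃ey4 = val
 7 │ 8 │ 9 │ ÷ │                    ┃ wc READM
───┼───┼───┼───┤                    ┃ 119  138
 4 │ 5 │ 6 │ × │                    ┃ █       
───┼───┼───┼───┤                    ┃         
 1 │ 2 │ 3 │ - │                    ┃         
───┼───┼───┼───┤                    ┃         
 0 │ . │ = │ + │                    ┃         
───┼───┼───┼───┤                    ┃         
 C │ MC│ MR│ M+│                    ┃         
───┴───┴───┴───┘                    ┃         
                                    ┃━━━━━━━━━
                                    ┃ 12      
                                    ┃━━━━━━━━━


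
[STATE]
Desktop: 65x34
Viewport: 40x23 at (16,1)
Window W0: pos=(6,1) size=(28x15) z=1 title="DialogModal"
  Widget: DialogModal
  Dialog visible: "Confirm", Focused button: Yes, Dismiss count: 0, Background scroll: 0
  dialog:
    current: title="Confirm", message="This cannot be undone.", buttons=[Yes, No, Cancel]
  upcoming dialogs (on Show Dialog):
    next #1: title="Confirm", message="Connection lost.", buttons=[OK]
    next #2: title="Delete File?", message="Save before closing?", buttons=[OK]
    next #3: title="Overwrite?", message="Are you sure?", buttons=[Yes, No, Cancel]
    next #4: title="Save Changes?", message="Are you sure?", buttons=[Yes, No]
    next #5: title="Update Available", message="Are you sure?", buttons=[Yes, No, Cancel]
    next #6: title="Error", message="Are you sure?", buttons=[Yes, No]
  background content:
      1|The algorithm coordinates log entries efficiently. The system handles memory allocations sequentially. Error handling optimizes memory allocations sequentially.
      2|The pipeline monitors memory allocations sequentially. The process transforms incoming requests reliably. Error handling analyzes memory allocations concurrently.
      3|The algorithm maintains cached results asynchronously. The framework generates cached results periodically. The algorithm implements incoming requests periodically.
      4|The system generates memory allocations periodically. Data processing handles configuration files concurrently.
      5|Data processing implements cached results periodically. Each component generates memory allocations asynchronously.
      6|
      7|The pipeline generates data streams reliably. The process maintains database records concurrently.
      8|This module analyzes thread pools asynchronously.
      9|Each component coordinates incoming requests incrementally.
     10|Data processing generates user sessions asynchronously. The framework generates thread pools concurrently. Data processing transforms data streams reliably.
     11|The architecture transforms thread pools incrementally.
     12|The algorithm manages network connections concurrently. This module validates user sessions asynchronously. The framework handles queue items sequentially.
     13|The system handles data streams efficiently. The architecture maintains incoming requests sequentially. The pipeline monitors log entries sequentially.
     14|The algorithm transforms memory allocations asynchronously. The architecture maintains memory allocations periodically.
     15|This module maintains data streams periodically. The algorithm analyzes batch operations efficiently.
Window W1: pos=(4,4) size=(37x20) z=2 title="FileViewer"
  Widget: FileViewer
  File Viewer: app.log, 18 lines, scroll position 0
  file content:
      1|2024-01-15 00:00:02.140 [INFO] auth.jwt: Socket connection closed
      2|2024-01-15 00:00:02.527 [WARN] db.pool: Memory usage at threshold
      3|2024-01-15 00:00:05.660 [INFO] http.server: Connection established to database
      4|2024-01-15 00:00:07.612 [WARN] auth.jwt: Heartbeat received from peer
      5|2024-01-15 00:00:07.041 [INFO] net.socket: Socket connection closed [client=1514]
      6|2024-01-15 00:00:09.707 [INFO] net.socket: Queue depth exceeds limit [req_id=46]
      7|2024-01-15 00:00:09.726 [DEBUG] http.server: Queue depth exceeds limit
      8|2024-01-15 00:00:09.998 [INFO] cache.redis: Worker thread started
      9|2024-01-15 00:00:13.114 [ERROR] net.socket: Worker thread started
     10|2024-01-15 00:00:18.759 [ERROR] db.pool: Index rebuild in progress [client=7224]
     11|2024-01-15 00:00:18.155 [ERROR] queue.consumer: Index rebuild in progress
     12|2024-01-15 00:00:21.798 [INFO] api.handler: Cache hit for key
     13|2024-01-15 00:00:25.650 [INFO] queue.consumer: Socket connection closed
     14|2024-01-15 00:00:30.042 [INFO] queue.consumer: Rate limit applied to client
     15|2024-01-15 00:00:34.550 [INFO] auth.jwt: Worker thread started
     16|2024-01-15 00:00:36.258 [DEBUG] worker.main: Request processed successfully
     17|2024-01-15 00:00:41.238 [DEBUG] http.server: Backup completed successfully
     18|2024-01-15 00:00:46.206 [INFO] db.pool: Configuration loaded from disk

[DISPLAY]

━━━━━━━━━━━━━━━━━┓                      
dal              ┃                      
─────────────────┨                      
━━━━━━━━━━━━━━━━━━━━━━━━┓               
                        ┃               
────────────────────────┨               
00:00:02.140 [INFO] aut▲┃               
00:00:02.527 [WARN] db.█┃               
00:00:05.660 [INFO] htt░┃               
00:00:07.612 [WARN] aut░┃               
00:00:07.041 [INFO] net░┃               
00:00:09.707 [INFO] net░┃               
00:00:09.726 [DEBUG] ht░┃               
00:00:09.998 [INFO] cac░┃               
00:00:13.114 [ERROR] ne░┃               
00:00:18.759 [ERROR] db░┃               
00:00:18.155 [ERROR] qu░┃               
00:00:21.798 [INFO] api░┃               
00:00:25.650 [INFO] que░┃               
00:00:30.042 [INFO] que░┃               
00:00:34.550 [INFO] aut░┃               
00:00:36.258 [DEBUG] wo▼┃               
━━━━━━━━━━━━━━━━━━━━━━━━┛               


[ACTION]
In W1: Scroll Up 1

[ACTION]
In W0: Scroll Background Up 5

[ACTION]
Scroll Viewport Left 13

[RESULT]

   ┏━━━━━━━━━━━━━━━━━━━━━━━━━━┓         
   ┃ DialogModal              ┃         
   ┠──────────────────────────┨         
 ┏━━━━━━━━━━━━━━━━━━━━━━━━━━━━━━━━━━━┓  
 ┃ FileViewer                        ┃  
 ┠───────────────────────────────────┨  
 ┃2024-01-15 00:00:02.140 [INFO] aut▲┃  
 ┃2024-01-15 00:00:02.527 [WARN] db.█┃  
 ┃2024-01-15 00:00:05.660 [INFO] htt░┃  
 ┃2024-01-15 00:00:07.612 [WARN] aut░┃  
 ┃2024-01-15 00:00:07.041 [INFO] net░┃  
 ┃2024-01-15 00:00:09.707 [INFO] net░┃  
 ┃2024-01-15 00:00:09.726 [DEBUG] ht░┃  
 ┃2024-01-15 00:00:09.998 [INFO] cac░┃  
 ┃2024-01-15 00:00:13.114 [ERROR] ne░┃  
 ┃2024-01-15 00:00:18.759 [ERROR] db░┃  
 ┃2024-01-15 00:00:18.155 [ERROR] qu░┃  
 ┃2024-01-15 00:00:21.798 [INFO] api░┃  
 ┃2024-01-15 00:00:25.650 [INFO] que░┃  
 ┃2024-01-15 00:00:30.042 [INFO] que░┃  
 ┃2024-01-15 00:00:34.550 [INFO] aut░┃  
 ┃2024-01-15 00:00:36.258 [DEBUG] wo▼┃  
 ┗━━━━━━━━━━━━━━━━━━━━━━━━━━━━━━━━━━━┛  


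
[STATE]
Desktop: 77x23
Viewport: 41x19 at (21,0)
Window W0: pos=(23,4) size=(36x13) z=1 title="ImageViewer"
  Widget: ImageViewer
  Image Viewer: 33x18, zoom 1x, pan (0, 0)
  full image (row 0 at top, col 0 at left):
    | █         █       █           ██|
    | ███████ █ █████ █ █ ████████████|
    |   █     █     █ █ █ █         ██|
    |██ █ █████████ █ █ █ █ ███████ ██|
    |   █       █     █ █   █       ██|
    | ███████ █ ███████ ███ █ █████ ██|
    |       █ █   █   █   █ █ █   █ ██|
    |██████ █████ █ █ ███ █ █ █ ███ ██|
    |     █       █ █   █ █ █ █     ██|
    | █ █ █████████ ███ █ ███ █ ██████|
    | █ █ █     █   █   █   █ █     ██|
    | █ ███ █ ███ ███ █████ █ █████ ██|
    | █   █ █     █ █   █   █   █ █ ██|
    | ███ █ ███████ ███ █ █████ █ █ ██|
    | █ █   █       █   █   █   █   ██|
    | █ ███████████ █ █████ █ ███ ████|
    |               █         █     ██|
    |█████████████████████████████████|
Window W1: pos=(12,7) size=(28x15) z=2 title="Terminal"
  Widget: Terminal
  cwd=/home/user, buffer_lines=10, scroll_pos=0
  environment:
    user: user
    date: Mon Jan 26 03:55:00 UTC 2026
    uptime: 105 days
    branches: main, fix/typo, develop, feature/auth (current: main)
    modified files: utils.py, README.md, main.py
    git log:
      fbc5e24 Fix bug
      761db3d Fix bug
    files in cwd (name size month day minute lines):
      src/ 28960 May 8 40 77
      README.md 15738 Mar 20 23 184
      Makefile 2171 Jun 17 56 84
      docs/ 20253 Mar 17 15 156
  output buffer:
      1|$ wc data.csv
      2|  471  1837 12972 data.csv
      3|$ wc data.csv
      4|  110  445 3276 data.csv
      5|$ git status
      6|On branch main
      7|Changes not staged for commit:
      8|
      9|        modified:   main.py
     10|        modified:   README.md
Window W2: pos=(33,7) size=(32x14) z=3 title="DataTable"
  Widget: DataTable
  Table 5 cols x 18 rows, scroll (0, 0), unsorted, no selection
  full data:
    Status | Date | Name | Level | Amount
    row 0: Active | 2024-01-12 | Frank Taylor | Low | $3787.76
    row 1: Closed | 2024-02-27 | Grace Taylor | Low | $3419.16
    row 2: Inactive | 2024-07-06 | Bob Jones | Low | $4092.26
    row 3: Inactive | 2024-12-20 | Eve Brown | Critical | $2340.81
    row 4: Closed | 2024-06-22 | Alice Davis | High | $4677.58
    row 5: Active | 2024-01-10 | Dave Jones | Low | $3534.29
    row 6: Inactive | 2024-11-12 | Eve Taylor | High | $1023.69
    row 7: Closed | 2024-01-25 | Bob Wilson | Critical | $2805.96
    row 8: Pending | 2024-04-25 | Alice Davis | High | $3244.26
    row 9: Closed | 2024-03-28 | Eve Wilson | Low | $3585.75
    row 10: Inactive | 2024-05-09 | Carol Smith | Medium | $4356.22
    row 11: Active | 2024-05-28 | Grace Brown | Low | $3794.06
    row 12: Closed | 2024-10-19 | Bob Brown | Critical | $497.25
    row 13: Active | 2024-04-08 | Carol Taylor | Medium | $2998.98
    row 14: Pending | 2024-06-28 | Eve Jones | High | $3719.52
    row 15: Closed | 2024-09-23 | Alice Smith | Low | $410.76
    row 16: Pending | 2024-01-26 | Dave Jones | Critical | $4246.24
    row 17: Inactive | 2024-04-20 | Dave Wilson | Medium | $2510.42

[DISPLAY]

                                         
                                         
                                         
                                         
  ┏━━━━━━━━━━━━━━━━━━━━━━━━━━━━━━━━━━┓   
  ┃ ImageViewer                      ┃   
  ┠──────────────────────────────────┨   
━━━━━━━━━━━━┏━━━━━━━━━━━━━━━━━━━━━━━━━━━━
l           ┃ DataTable                  
────────────┠────────────────────────────
a.csv       ┃Status  │Date      │Name    
837 12972 da┃────────┼──────────┼────────
a.csv       ┃Active  │2024-01-12│Frank Ta
45 3276 data┃Closed  │2024-02-27│Grace Ta
atus        ┃Inactive│2024-07-06│Bob Jone
h main      ┃Inactive│2024-12-20│Eve Brow
not staged f┃Closed  │2024-06-22│Alice Da
            ┃Active  │2024-01-10│Dave Jon
modified:   ┃Inactive│2024-11-12│Eve Tayl


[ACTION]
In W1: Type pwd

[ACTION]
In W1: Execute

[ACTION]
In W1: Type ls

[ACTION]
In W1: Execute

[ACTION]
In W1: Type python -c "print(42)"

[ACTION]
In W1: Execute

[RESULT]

                                         
                                         
                                         
                                         
  ┏━━━━━━━━━━━━━━━━━━━━━━━━━━━━━━━━━━┓   
  ┃ ImageViewer                      ┃   
  ┠──────────────────────────────────┨   
━━━━━━━━━━━━┏━━━━━━━━━━━━━━━━━━━━━━━━━━━━
l           ┃ DataTable                  
────────────┠────────────────────────────
not staged f┃Status  │Date      │Name    
            ┃────────┼──────────┼────────
modified:   ┃Active  │2024-01-12│Frank Ta
modified:   ┃Closed  │2024-02-27│Grace Ta
            ┃Inactive│2024-07-06│Bob Jone
er          ┃Inactive│2024-12-20│Eve Brow
            ┃Closed  │2024-06-22│Alice Da
ADME.md  Mak┃Active  │2024-01-10│Dave Jon
 -c "print(4┃Inactive│2024-11-12│Eve Tayl


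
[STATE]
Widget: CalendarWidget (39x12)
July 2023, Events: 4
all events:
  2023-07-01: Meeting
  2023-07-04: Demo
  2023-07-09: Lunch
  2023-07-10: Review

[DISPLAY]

               July 2023               
Mo Tu We Th Fr Sa Su                   
                1*  2                  
 3  4*  5  6  7  8  9*                 
10* 11 12 13 14 15 16                  
17 18 19 20 21 22 23                   
24 25 26 27 28 29 30                   
31                                     
                                       
                                       
                                       
                                       


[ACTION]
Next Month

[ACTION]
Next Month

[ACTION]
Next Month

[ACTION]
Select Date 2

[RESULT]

              October 2023             
Mo Tu We Th Fr Sa Su                   
                   1                   
[ 2]  3  4  5  6  7  8                 
 9 10 11 12 13 14 15                   
16 17 18 19 20 21 22                   
23 24 25 26 27 28 29                   
30 31                                  
                                       
                                       
                                       
                                       


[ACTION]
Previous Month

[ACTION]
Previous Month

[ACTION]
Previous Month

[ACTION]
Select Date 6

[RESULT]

               July 2023               
Mo Tu We Th Fr Sa Su                   
                1*  2                  
 3  4*  5 [ 6]  7  8  9*               
10* 11 12 13 14 15 16                  
17 18 19 20 21 22 23                   
24 25 26 27 28 29 30                   
31                                     
                                       
                                       
                                       
                                       
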